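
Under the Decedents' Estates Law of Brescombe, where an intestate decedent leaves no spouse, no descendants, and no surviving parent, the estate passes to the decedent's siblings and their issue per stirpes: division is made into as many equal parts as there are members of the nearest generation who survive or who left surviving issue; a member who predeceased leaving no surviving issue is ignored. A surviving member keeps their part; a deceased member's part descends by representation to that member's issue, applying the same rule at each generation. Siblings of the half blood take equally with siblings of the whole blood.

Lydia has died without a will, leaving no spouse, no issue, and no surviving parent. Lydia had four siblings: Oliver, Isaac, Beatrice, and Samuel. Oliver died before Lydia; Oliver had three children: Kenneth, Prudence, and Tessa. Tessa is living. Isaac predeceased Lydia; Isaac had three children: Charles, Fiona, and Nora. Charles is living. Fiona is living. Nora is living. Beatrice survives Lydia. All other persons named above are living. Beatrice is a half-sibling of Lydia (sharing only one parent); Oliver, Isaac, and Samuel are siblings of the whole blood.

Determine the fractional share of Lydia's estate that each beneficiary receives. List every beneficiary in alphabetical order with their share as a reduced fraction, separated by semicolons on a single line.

Beatrice 1/4; Charles 1/12; Fiona 1/12; Kenneth 1/12; Nora 1/12; Prudence 1/12; Samuel 1/4; Tessa 1/12

No spouse, descendants, or parent survives, so the estate passes to Lydia's siblings per stirpes.
Half-blood and whole-blood siblings take equally under the stated rule.
The estate is divided into 4 equal shares of 1/4 among Oliver, Isaac, Beatrice, Samuel.
Oliver predeceased; the 1/4 allotted to Oliver's branch passes to Oliver's issue by representation.
The 1/4 is divided into 3 equal shares of 1/12 among Kenneth, Prudence, Tessa.
Kenneth is living and takes 1/12.
Prudence is living and takes 1/12.
Tessa is living and takes 1/12.
Isaac predeceased; the 1/4 allotted to Isaac's branch passes to Isaac's issue by representation.
The 1/4 is divided into 3 equal shares of 1/12 among Charles, Fiona, Nora.
Charles is living and takes 1/12.
Fiona is living and takes 1/12.
Nora is living and takes 1/12.
Beatrice is living and takes 1/4.
Samuel is living and takes 1/4.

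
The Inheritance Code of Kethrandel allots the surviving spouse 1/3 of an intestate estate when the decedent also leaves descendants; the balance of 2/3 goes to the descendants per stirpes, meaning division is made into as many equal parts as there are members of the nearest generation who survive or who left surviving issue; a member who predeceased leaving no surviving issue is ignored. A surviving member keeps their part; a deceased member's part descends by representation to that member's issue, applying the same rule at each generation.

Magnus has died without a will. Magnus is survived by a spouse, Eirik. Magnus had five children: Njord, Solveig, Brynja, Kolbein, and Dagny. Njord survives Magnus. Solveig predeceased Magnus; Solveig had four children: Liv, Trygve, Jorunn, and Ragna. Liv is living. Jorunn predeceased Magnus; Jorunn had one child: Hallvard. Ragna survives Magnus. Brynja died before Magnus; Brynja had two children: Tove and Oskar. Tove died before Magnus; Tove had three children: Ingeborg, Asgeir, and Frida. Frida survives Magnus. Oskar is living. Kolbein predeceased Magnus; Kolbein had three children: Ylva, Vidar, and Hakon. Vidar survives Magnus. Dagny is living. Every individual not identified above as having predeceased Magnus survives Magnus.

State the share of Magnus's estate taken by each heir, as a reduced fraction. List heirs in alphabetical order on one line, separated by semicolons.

Asgeir 1/45; Dagny 2/15; Eirik 1/3; Frida 1/45; Hakon 2/45; Hallvard 1/30; Ingeborg 1/45; Liv 1/30; Njord 2/15; Oskar 1/15; Ragna 1/30; Trygve 1/30; Vidar 2/45; Ylva 2/45

Eirik, as surviving spouse, takes 1/3.
The remaining 2/3 passes to Magnus's descendants per stirpes.
The 2/3 is divided into 5 equal shares of 2/15 among Njord, Solveig, Brynja, Kolbein, Dagny.
Njord is living and takes 2/15.
Solveig predeceased; the 2/15 allotted to Solveig's branch passes to Solveig's issue by representation.
The 2/15 is divided into 4 equal shares of 1/30 among Liv, Trygve, Jorunn, Ragna.
Liv is living and takes 1/30.
Trygve is living and takes 1/30.
Jorunn predeceased; the 1/30 allotted to Jorunn's branch passes to Jorunn's issue by representation.
Hallvard is the sole taker at this level and receives the full 1/30.
Ragna is living and takes 1/30.
Brynja predeceased; the 2/15 allotted to Brynja's branch passes to Brynja's issue by representation.
The 2/15 is divided into 2 equal shares of 1/15 among Tove, Oskar.
Tove predeceased; the 1/15 allotted to Tove's branch passes to Tove's issue by representation.
The 1/15 is divided into 3 equal shares of 1/45 among Ingeborg, Asgeir, Frida.
Ingeborg is living and takes 1/45.
Asgeir is living and takes 1/45.
Frida is living and takes 1/45.
Oskar is living and takes 1/15.
Kolbein predeceased; the 2/15 allotted to Kolbein's branch passes to Kolbein's issue by representation.
The 2/15 is divided into 3 equal shares of 2/45 among Ylva, Vidar, Hakon.
Ylva is living and takes 2/45.
Vidar is living and takes 2/45.
Hakon is living and takes 2/45.
Dagny is living and takes 2/15.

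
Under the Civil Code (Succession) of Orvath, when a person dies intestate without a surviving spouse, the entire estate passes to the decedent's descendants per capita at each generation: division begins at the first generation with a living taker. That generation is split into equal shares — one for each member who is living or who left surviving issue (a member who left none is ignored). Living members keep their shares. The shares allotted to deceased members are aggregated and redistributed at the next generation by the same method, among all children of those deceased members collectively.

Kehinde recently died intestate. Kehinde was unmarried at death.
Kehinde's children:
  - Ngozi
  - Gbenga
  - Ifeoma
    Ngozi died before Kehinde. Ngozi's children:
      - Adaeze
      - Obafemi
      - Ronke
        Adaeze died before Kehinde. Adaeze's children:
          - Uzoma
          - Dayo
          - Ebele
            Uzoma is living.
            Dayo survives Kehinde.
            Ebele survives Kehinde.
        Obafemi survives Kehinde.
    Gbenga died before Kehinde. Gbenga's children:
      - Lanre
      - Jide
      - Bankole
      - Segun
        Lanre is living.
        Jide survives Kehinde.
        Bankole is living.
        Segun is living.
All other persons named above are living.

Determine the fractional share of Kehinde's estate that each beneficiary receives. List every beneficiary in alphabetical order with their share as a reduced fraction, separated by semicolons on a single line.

There is no surviving spouse, so the entire estate passes to Kehinde's descendants per capita at each generation.
At generation 1 (Ngozi, Gbenga, Ifeoma) there are 3 shares of (1)/3 = 1/3 each.
Living: Ifeoma — each takes 1/3.
Deceased: Ngozi and Gbenga. Their combined 2/3 is pooled and carried to generation 2.
At generation 2 (Adaeze, Obafemi, Ronke, Lanre, Jide, Bankole, Segun) there are 7 shares of (2/3)/7 = 2/21 each.
Living: Obafemi, Ronke, Lanre, Jide, Bankole, and Segun — each takes 2/21.
Deceased: Adaeze. That 2/21 share is carried to generation 3.
At generation 3 (Uzoma, Dayo, Ebele) there are 3 shares of (2/21)/3 = 2/63 each.
Living: Uzoma, Dayo, and Ebele — each takes 2/63.

Bankole 2/21; Dayo 2/63; Ebele 2/63; Ifeoma 1/3; Jide 2/21; Lanre 2/21; Obafemi 2/21; Ronke 2/21; Segun 2/21; Uzoma 2/63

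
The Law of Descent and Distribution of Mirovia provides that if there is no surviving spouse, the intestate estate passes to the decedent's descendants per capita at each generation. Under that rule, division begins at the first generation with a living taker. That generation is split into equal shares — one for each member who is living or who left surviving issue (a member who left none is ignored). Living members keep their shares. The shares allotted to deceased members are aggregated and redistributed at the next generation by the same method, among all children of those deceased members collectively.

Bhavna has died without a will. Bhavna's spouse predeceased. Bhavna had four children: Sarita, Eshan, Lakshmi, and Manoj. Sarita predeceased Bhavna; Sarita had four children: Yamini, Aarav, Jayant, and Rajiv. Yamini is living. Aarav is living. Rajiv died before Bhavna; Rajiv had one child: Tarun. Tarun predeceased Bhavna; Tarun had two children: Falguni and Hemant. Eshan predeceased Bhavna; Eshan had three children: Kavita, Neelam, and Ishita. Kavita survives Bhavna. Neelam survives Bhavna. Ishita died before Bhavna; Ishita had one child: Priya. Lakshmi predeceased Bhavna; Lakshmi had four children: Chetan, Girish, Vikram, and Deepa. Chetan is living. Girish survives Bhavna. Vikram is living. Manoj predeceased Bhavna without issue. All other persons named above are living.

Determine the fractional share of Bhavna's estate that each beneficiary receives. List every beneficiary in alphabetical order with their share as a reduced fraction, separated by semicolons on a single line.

There is no surviving spouse, so the entire estate passes to Bhavna's descendants per capita at each generation.
No one at generation 1 (Sarita, Eshan, Lakshmi) is living; moving to the next generation.
At generation 2 (Yamini, Aarav, Jayant, Rajiv, Kavita, Neelam, Ishita, Chetan, Girish, Vikram, Deepa) there are 11 shares of (1)/11 = 1/11 each.
Living: Yamini, Aarav, Jayant, Kavita, Neelam, Chetan, Girish, Vikram, and Deepa — each takes 1/11.
Deceased: Rajiv and Ishita. Their combined 2/11 is pooled and carried to generation 3.
At generation 3 (Tarun, Priya) there are 2 shares of (2/11)/2 = 1/11 each.
Living: Priya — each takes 1/11.
Deceased: Tarun. That 1/11 share is carried to generation 4.
At generation 4 (Falguni, Hemant) there are 2 shares of (1/11)/2 = 1/22 each.
Living: Falguni and Hemant — each takes 1/22.

Aarav 1/11; Chetan 1/11; Deepa 1/11; Falguni 1/22; Girish 1/11; Hemant 1/22; Jayant 1/11; Kavita 1/11; Neelam 1/11; Priya 1/11; Vikram 1/11; Yamini 1/11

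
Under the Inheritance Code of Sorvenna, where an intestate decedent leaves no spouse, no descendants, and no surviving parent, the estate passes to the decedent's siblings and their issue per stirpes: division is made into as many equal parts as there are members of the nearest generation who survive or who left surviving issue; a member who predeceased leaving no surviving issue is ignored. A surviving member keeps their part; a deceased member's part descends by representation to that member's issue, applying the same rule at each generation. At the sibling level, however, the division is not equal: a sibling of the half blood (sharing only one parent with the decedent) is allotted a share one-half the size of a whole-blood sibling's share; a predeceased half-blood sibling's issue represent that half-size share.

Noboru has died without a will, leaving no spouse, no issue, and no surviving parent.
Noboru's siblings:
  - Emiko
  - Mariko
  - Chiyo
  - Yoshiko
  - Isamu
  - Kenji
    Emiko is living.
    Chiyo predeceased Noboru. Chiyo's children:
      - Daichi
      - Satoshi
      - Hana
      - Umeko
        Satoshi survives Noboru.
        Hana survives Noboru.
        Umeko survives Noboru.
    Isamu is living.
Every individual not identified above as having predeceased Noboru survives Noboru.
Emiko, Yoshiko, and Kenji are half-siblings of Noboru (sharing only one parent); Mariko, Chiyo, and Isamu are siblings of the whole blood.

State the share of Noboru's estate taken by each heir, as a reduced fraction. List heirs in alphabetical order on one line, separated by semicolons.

Daichi 1/18; Emiko 1/9; Hana 1/18; Isamu 2/9; Kenji 1/9; Mariko 2/9; Satoshi 1/18; Umeko 1/18; Yoshiko 1/9

No spouse, descendants, or parent survives, so the estate passes to Noboru's siblings per stirpes.
Half-blood siblings count for one-half the weight of whole-blood siblings at the initial division.
Dividing 1 in proportion to weights (total weight 9/2): Emiko (weight 1/2) → 1/9; Mariko (weight 1) → 2/9; Chiyo (weight 1) → 2/9; Yoshiko (weight 1/2) → 1/9; Isamu (weight 1) → 2/9; Kenji (weight 1/2) → 1/9.
Emiko is living and takes 1/9.
Mariko is living and takes 2/9.
Chiyo predeceased; the 2/9 allotted to Chiyo's branch passes to Chiyo's issue by representation.
The 2/9 is divided into 4 equal shares of 1/18 among Daichi, Satoshi, Hana, Umeko.
Daichi is living and takes 1/18.
Satoshi is living and takes 1/18.
Hana is living and takes 1/18.
Umeko is living and takes 1/18.
Yoshiko is living and takes 1/9.
Isamu is living and takes 2/9.
Kenji is living and takes 1/9.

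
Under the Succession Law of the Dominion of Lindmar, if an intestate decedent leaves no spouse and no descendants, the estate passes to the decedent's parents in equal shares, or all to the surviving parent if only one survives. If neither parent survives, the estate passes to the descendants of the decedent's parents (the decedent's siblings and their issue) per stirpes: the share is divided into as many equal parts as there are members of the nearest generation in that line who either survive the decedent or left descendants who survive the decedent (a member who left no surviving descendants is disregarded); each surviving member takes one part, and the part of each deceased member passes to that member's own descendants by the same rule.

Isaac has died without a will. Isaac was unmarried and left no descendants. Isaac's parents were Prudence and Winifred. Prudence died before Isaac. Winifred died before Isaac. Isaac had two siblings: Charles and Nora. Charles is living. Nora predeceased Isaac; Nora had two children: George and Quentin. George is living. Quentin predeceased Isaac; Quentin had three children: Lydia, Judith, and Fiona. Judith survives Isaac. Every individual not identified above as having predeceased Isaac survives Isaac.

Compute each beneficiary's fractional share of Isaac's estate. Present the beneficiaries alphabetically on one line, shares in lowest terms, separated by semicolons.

Neither parent survives and there are no descendants, so the estate passes to Isaac's siblings and their issue per stirpes.
The estate is divided into 2 equal shares of 1/2 among Charles, Nora.
Charles is living and takes 1/2.
Nora predeceased; the 1/2 allotted to Nora's branch passes to Nora's issue by representation.
The 1/2 is divided into 2 equal shares of 1/4 among George, Quentin.
George is living and takes 1/4.
Quentin predeceased; the 1/4 allotted to Quentin's branch passes to Quentin's issue by representation.
The 1/4 is divided into 3 equal shares of 1/12 among Lydia, Judith, Fiona.
Lydia is living and takes 1/12.
Judith is living and takes 1/12.
Fiona is living and takes 1/12.

Charles 1/2; Fiona 1/12; George 1/4; Judith 1/12; Lydia 1/12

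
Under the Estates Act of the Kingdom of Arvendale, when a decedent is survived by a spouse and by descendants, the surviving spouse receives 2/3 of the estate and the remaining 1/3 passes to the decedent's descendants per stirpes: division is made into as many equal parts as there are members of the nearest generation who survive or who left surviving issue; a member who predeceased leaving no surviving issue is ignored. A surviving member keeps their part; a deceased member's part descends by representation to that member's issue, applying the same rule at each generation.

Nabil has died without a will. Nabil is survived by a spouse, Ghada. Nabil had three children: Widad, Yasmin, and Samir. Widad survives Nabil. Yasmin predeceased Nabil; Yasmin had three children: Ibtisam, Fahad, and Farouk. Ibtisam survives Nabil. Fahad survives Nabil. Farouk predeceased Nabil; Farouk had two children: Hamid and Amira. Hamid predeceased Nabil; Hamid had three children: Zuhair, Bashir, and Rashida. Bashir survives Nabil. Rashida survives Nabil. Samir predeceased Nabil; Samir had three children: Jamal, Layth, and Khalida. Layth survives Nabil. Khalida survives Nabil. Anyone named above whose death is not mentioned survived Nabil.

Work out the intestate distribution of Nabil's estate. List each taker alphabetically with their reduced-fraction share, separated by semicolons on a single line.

Amira 1/54; Bashir 1/162; Fahad 1/27; Ghada 2/3; Ibtisam 1/27; Jamal 1/27; Khalida 1/27; Layth 1/27; Rashida 1/162; Widad 1/9; Zuhair 1/162

Ghada, as surviving spouse, takes 2/3.
The remaining 1/3 passes to Nabil's descendants per stirpes.
The 1/3 is divided into 3 equal shares of 1/9 among Widad, Yasmin, Samir.
Widad is living and takes 1/9.
Yasmin predeceased; the 1/9 allotted to Yasmin's branch passes to Yasmin's issue by representation.
The 1/9 is divided into 3 equal shares of 1/27 among Ibtisam, Fahad, Farouk.
Ibtisam is living and takes 1/27.
Fahad is living and takes 1/27.
Farouk predeceased; the 1/27 allotted to Farouk's branch passes to Farouk's issue by representation.
The 1/27 is divided into 2 equal shares of 1/54 among Hamid, Amira.
Hamid predeceased; the 1/54 allotted to Hamid's branch passes to Hamid's issue by representation.
The 1/54 is divided into 3 equal shares of 1/162 among Zuhair, Bashir, Rashida.
Zuhair is living and takes 1/162.
Bashir is living and takes 1/162.
Rashida is living and takes 1/162.
Amira is living and takes 1/54.
Samir predeceased; the 1/9 allotted to Samir's branch passes to Samir's issue by representation.
The 1/9 is divided into 3 equal shares of 1/27 among Jamal, Layth, Khalida.
Jamal is living and takes 1/27.
Layth is living and takes 1/27.
Khalida is living and takes 1/27.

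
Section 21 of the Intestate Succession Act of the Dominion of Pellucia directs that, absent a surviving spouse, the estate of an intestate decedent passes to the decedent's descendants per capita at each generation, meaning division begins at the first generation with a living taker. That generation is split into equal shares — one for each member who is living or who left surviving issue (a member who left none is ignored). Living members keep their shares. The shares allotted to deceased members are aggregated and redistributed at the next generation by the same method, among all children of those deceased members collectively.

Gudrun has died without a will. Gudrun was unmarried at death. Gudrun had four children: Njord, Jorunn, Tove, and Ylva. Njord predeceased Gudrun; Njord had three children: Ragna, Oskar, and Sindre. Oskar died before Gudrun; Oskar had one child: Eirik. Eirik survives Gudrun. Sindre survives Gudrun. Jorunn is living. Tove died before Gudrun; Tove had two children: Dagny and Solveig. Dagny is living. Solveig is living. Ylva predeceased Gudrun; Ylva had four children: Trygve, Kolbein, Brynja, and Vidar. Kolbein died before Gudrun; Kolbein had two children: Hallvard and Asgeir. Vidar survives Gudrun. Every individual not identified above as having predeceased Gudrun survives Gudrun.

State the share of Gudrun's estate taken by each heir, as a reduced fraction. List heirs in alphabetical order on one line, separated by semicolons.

Asgeir 1/18; Brynja 1/12; Dagny 1/12; Eirik 1/18; Hallvard 1/18; Jorunn 1/4; Ragna 1/12; Sindre 1/12; Solveig 1/12; Trygve 1/12; Vidar 1/12

There is no surviving spouse, so the entire estate passes to Gudrun's descendants per capita at each generation.
At generation 1 (Njord, Jorunn, Tove, Ylva) there are 4 shares of (1)/4 = 1/4 each.
Living: Jorunn — each takes 1/4.
Deceased: Njord, Tove, and Ylva. Their combined 3/4 is pooled and carried to generation 2.
At generation 2 (Ragna, Oskar, Sindre, Dagny, Solveig, Trygve, Kolbein, Brynja, Vidar) there are 9 shares of (3/4)/9 = 1/12 each.
Living: Ragna, Sindre, Dagny, Solveig, Trygve, Brynja, and Vidar — each takes 1/12.
Deceased: Oskar and Kolbein. Their combined 1/6 is pooled and carried to generation 3.
At generation 3 (Eirik, Hallvard, Asgeir) there are 3 shares of (1/6)/3 = 1/18 each.
Living: Eirik, Hallvard, and Asgeir — each takes 1/18.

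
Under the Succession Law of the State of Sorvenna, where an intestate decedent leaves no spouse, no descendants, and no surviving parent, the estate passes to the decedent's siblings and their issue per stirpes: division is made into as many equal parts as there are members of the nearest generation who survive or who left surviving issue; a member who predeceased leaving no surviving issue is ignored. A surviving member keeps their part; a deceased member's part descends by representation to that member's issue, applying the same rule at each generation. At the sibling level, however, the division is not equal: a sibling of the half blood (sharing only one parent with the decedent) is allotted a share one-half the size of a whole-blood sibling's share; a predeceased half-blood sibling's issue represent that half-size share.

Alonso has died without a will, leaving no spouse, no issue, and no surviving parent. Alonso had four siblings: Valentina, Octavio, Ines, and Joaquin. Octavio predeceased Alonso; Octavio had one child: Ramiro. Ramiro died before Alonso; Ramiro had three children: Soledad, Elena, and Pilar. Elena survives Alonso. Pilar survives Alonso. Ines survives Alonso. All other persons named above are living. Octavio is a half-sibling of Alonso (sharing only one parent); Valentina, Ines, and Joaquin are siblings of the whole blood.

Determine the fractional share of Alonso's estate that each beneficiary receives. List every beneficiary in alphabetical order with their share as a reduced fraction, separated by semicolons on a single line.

Elena 1/21; Ines 2/7; Joaquin 2/7; Pilar 1/21; Soledad 1/21; Valentina 2/7

No spouse, descendants, or parent survives, so the estate passes to Alonso's siblings per stirpes.
Half-blood siblings count for one-half the weight of whole-blood siblings at the initial division.
Dividing 1 in proportion to weights (total weight 7/2): Valentina (weight 1) → 2/7; Octavio (weight 1/2) → 1/7; Ines (weight 1) → 2/7; Joaquin (weight 1) → 2/7.
Valentina is living and takes 2/7.
Octavio predeceased; the 1/7 allotted to Octavio's branch passes to Octavio's issue by representation.
Ramiro's line is the sole branch at this level, so the full 1/7 passes to Ramiro's issue by representation.
The 1/7 is divided into 3 equal shares of 1/21 among Soledad, Elena, Pilar.
Soledad is living and takes 1/21.
Elena is living and takes 1/21.
Pilar is living and takes 1/21.
Ines is living and takes 2/7.
Joaquin is living and takes 2/7.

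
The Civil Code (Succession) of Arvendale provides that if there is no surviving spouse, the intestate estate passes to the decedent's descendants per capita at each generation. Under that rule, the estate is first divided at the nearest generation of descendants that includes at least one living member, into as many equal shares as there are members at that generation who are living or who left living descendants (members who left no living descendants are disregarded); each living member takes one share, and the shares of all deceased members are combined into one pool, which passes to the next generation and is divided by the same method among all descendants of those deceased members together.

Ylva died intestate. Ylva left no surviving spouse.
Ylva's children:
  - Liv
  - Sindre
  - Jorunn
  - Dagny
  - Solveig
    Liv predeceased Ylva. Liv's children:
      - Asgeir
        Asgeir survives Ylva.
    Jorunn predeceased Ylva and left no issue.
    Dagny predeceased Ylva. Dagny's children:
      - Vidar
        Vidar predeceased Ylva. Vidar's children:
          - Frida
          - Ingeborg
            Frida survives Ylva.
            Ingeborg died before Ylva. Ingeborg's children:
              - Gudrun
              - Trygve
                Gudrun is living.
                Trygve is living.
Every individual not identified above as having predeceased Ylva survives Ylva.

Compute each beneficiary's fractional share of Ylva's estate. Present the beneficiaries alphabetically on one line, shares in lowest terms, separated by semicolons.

Asgeir 1/4; Frida 1/8; Gudrun 1/16; Sindre 1/4; Solveig 1/4; Trygve 1/16

There is no surviving spouse, so the entire estate passes to Ylva's descendants per capita at each generation.
At generation 1 (Liv, Sindre, Dagny, Solveig) there are 4 shares of (1)/4 = 1/4 each.
Living: Sindre and Solveig — each takes 1/4.
Deceased: Liv and Dagny. Their combined 1/2 is pooled and carried to generation 2.
At generation 2 (Asgeir, Vidar) there are 2 shares of (1/2)/2 = 1/4 each.
Living: Asgeir — each takes 1/4.
Deceased: Vidar. That 1/4 share is carried to generation 3.
At generation 3 (Frida, Ingeborg) there are 2 shares of (1/4)/2 = 1/8 each.
Living: Frida — each takes 1/8.
Deceased: Ingeborg. That 1/8 share is carried to generation 4.
At generation 4 (Gudrun, Trygve) there are 2 shares of (1/8)/2 = 1/16 each.
Living: Gudrun and Trygve — each takes 1/16.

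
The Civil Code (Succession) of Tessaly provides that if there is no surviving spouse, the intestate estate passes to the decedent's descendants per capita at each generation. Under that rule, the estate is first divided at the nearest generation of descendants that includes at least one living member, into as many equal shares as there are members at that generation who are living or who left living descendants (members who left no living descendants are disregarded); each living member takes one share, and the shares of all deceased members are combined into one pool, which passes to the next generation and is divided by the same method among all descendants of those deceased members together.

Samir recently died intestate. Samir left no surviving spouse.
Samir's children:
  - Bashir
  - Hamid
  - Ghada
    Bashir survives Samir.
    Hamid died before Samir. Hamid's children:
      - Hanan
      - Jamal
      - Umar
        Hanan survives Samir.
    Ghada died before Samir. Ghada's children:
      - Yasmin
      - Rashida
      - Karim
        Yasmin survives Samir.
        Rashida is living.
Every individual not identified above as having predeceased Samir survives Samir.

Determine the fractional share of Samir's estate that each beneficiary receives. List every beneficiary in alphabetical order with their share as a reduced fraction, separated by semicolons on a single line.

There is no surviving spouse, so the entire estate passes to Samir's descendants per capita at each generation.
At generation 1 (Bashir, Hamid, Ghada) there are 3 shares of (1)/3 = 1/3 each.
Living: Bashir — each takes 1/3.
Deceased: Hamid and Ghada. Their combined 2/3 is pooled and carried to generation 2.
At generation 2 (Hanan, Jamal, Umar, Yasmin, Rashida, Karim) there are 6 shares of (2/3)/6 = 1/9 each.
Living: Hanan, Jamal, Umar, Yasmin, Rashida, and Karim — each takes 1/9.

Bashir 1/3; Hanan 1/9; Jamal 1/9; Karim 1/9; Rashida 1/9; Umar 1/9; Yasmin 1/9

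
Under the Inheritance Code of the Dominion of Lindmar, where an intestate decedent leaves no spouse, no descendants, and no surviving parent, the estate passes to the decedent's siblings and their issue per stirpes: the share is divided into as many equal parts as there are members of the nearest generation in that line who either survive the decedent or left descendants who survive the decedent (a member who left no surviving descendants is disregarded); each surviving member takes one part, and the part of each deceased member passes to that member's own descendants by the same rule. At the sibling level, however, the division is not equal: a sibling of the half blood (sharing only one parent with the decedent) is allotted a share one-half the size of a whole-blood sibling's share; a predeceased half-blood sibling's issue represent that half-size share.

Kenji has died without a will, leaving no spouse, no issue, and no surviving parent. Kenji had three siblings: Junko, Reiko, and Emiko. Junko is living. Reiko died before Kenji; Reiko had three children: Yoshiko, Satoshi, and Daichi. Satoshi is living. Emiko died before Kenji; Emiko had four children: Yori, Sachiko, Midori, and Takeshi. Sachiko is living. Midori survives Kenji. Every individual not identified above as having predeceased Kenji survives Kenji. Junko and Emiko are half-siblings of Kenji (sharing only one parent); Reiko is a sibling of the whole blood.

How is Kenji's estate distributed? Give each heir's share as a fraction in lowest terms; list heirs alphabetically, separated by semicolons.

No spouse, descendants, or parent survives, so the estate passes to Kenji's siblings per stirpes.
Half-blood siblings count for one-half the weight of whole-blood siblings at the initial division.
Dividing 1 in proportion to weights (total weight 2): Junko (weight 1/2) → 1/4; Reiko (weight 1) → 1/2; Emiko (weight 1/2) → 1/4.
Junko is living and takes 1/4.
Reiko predeceased; the 1/2 allotted to Reiko's branch passes to Reiko's issue by representation.
The 1/2 is divided into 3 equal shares of 1/6 among Yoshiko, Satoshi, Daichi.
Yoshiko is living and takes 1/6.
Satoshi is living and takes 1/6.
Daichi is living and takes 1/6.
Emiko predeceased; the 1/4 allotted to Emiko's branch passes to Emiko's issue by representation.
The 1/4 is divided into 4 equal shares of 1/16 among Yori, Sachiko, Midori, Takeshi.
Yori is living and takes 1/16.
Sachiko is living and takes 1/16.
Midori is living and takes 1/16.
Takeshi is living and takes 1/16.

Daichi 1/6; Junko 1/4; Midori 1/16; Sachiko 1/16; Satoshi 1/6; Takeshi 1/16; Yori 1/16; Yoshiko 1/6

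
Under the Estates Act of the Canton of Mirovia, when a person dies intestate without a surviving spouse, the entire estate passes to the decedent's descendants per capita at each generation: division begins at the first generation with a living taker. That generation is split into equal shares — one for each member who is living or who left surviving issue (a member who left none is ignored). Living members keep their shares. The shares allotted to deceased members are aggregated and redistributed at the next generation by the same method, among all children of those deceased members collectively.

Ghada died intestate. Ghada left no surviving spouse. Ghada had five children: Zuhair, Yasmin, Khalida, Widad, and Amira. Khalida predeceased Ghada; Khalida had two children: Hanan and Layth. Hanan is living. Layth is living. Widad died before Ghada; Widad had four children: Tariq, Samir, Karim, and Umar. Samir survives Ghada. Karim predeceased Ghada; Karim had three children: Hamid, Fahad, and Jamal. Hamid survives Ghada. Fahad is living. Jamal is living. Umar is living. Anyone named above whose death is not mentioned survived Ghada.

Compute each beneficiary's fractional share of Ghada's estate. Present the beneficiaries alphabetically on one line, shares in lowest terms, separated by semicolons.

Amira 1/5; Fahad 1/45; Hamid 1/45; Hanan 1/15; Jamal 1/45; Layth 1/15; Samir 1/15; Tariq 1/15; Umar 1/15; Yasmin 1/5; Zuhair 1/5

There is no surviving spouse, so the entire estate passes to Ghada's descendants per capita at each generation.
At generation 1 (Zuhair, Yasmin, Khalida, Widad, Amira) there are 5 shares of (1)/5 = 1/5 each.
Living: Zuhair, Yasmin, and Amira — each takes 1/5.
Deceased: Khalida and Widad. Their combined 2/5 is pooled and carried to generation 2.
At generation 2 (Hanan, Layth, Tariq, Samir, Karim, Umar) there are 6 shares of (2/5)/6 = 1/15 each.
Living: Hanan, Layth, Tariq, Samir, and Umar — each takes 1/15.
Deceased: Karim. That 1/15 share is carried to generation 3.
At generation 3 (Hamid, Fahad, Jamal) there are 3 shares of (1/15)/3 = 1/45 each.
Living: Hamid, Fahad, and Jamal — each takes 1/45.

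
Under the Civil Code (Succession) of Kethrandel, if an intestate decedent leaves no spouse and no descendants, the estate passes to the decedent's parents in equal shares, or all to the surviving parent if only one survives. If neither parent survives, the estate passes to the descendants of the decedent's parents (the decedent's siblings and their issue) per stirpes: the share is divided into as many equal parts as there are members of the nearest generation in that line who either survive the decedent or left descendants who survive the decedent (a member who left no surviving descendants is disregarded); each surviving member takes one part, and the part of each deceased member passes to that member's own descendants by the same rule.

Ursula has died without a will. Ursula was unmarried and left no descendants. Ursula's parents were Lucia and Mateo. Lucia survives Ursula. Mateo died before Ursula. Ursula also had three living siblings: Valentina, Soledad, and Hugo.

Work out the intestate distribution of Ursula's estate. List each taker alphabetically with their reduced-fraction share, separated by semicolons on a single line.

Only one parent, Lucia, survives, so Lucia takes the entire estate. The siblings take nothing because a surviving parent has priority.

Lucia 1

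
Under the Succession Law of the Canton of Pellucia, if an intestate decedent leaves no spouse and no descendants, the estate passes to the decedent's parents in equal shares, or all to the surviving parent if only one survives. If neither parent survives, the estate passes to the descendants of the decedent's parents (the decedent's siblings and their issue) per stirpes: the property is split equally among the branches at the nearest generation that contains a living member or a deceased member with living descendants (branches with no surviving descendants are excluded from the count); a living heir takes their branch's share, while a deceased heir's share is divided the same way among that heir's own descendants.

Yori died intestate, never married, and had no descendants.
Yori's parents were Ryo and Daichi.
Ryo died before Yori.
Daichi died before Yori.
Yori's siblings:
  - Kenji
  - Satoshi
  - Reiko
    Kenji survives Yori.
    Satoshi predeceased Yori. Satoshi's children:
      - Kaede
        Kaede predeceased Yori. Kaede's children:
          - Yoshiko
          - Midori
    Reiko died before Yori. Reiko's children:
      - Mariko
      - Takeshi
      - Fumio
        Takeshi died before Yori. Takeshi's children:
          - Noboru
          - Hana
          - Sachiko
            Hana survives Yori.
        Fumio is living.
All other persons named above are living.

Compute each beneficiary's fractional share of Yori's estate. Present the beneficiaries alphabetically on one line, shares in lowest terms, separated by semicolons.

Fumio 1/9; Hana 1/27; Kenji 1/3; Mariko 1/9; Midori 1/6; Noboru 1/27; Sachiko 1/27; Yoshiko 1/6

Neither parent survives and there are no descendants, so the estate passes to Yori's siblings and their issue per stirpes.
The estate is divided into 3 equal shares of 1/3 among Kenji, Satoshi, Reiko.
Kenji is living and takes 1/3.
Satoshi predeceased; the 1/3 allotted to Satoshi's branch passes to Satoshi's issue by representation.
Kaede's line is the sole branch at this level, so the full 1/3 passes to Kaede's issue by representation.
The 1/3 is divided into 2 equal shares of 1/6 among Yoshiko, Midori.
Yoshiko is living and takes 1/6.
Midori is living and takes 1/6.
Reiko predeceased; the 1/3 allotted to Reiko's branch passes to Reiko's issue by representation.
The 1/3 is divided into 3 equal shares of 1/9 among Mariko, Takeshi, Fumio.
Mariko is living and takes 1/9.
Takeshi predeceased; the 1/9 allotted to Takeshi's branch passes to Takeshi's issue by representation.
The 1/9 is divided into 3 equal shares of 1/27 among Noboru, Hana, Sachiko.
Noboru is living and takes 1/27.
Hana is living and takes 1/27.
Sachiko is living and takes 1/27.
Fumio is living and takes 1/9.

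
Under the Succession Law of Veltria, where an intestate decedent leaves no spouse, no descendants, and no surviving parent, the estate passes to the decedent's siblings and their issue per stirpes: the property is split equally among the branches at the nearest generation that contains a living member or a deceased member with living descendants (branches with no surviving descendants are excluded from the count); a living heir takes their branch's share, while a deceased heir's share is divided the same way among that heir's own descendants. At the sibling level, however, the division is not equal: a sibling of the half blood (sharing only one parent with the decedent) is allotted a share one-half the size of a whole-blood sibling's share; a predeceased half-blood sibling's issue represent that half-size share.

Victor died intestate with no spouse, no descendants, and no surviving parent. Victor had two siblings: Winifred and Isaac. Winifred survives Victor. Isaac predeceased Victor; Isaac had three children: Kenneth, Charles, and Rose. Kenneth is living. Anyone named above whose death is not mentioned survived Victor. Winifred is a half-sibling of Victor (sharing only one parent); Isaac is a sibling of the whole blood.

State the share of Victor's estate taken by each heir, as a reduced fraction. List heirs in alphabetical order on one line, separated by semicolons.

No spouse, descendants, or parent survives, so the estate passes to Victor's siblings per stirpes.
Half-blood siblings count for one-half the weight of whole-blood siblings at the initial division.
Dividing 1 in proportion to weights (total weight 3/2): Winifred (weight 1/2) → 1/3; Isaac (weight 1) → 2/3.
Winifred is living and takes 1/3.
Isaac predeceased; the 2/3 allotted to Isaac's branch passes to Isaac's issue by representation.
The 2/3 is divided into 3 equal shares of 2/9 among Kenneth, Charles, Rose.
Kenneth is living and takes 2/9.
Charles is living and takes 2/9.
Rose is living and takes 2/9.

Charles 2/9; Kenneth 2/9; Rose 2/9; Winifred 1/3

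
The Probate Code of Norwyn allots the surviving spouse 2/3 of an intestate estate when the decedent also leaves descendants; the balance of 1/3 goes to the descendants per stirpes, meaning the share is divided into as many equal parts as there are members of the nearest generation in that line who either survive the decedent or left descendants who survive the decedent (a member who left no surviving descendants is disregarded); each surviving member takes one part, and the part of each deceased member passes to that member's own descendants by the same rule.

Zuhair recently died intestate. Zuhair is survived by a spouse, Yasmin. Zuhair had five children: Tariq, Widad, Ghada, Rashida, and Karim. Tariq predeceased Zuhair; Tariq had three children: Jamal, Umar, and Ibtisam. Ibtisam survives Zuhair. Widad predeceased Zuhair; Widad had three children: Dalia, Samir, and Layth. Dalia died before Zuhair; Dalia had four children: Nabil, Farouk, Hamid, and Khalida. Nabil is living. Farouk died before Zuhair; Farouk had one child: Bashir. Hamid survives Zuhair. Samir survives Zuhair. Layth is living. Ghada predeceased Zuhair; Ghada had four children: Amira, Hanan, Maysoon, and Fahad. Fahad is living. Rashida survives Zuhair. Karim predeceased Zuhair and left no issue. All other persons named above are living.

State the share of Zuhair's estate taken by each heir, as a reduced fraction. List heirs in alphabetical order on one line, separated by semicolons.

Yasmin, as surviving spouse, takes 2/3.
The remaining 1/3 passes to Zuhair's descendants per stirpes.
Karim left no surviving issue, so that branch lapses and is disregarded.
The 1/3 is divided into 4 equal shares of 1/12 among Tariq, Widad, Ghada, Rashida.
Tariq predeceased; the 1/12 allotted to Tariq's branch passes to Tariq's issue by representation.
The 1/12 is divided into 3 equal shares of 1/36 among Jamal, Umar, Ibtisam.
Jamal is living and takes 1/36.
Umar is living and takes 1/36.
Ibtisam is living and takes 1/36.
Widad predeceased; the 1/12 allotted to Widad's branch passes to Widad's issue by representation.
The 1/12 is divided into 3 equal shares of 1/36 among Dalia, Samir, Layth.
Dalia predeceased; the 1/36 allotted to Dalia's branch passes to Dalia's issue by representation.
The 1/36 is divided into 4 equal shares of 1/144 among Nabil, Farouk, Hamid, Khalida.
Nabil is living and takes 1/144.
Farouk predeceased; the 1/144 allotted to Farouk's branch passes to Farouk's issue by representation.
Bashir is the sole taker at this level and receives the full 1/144.
Hamid is living and takes 1/144.
Khalida is living and takes 1/144.
Samir is living and takes 1/36.
Layth is living and takes 1/36.
Ghada predeceased; the 1/12 allotted to Ghada's branch passes to Ghada's issue by representation.
The 1/12 is divided into 4 equal shares of 1/48 among Amira, Hanan, Maysoon, Fahad.
Amira is living and takes 1/48.
Hanan is living and takes 1/48.
Maysoon is living and takes 1/48.
Fahad is living and takes 1/48.
Rashida is living and takes 1/12.

Amira 1/48; Bashir 1/144; Fahad 1/48; Hamid 1/144; Hanan 1/48; Ibtisam 1/36; Jamal 1/36; Khalida 1/144; Layth 1/36; Maysoon 1/48; Nabil 1/144; Rashida 1/12; Samir 1/36; Umar 1/36; Yasmin 2/3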